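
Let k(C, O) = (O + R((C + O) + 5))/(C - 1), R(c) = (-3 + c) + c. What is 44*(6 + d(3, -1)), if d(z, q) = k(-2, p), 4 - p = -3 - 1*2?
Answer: -176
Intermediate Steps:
p = 9 (p = 4 - (-3 - 1*2) = 4 - (-3 - 2) = 4 - 1*(-5) = 4 + 5 = 9)
R(c) = -3 + 2*c
k(C, O) = (7 + 2*C + 3*O)/(-1 + C) (k(C, O) = (O + (-3 + 2*((C + O) + 5)))/(C - 1) = (O + (-3 + 2*(5 + C + O)))/(-1 + C) = (O + (-3 + (10 + 2*C + 2*O)))/(-1 + C) = (O + (7 + 2*C + 2*O))/(-1 + C) = (7 + 2*C + 3*O)/(-1 + C))
d(z, q) = -10 (d(z, q) = (7 + 2*(-2) + 3*9)/(-1 - 2) = (7 - 4 + 27)/(-3) = -⅓*30 = -10)
44*(6 + d(3, -1)) = 44*(6 - 10) = 44*(-4) = -176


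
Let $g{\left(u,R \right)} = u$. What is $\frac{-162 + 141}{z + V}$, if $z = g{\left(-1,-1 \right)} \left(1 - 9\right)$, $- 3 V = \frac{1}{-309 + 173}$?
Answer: $- \frac{8568}{3265} \approx -2.6242$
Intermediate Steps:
$V = \frac{1}{408}$ ($V = - \frac{1}{3 \left(-309 + 173\right)} = - \frac{1}{3 \left(-136\right)} = \left(- \frac{1}{3}\right) \left(- \frac{1}{136}\right) = \frac{1}{408} \approx 0.002451$)
$z = 8$ ($z = - (1 - 9) = \left(-1\right) \left(-8\right) = 8$)
$\frac{-162 + 141}{z + V} = \frac{-162 + 141}{8 + \frac{1}{408}} = - \frac{21}{\frac{3265}{408}} = \left(-21\right) \frac{408}{3265} = - \frac{8568}{3265}$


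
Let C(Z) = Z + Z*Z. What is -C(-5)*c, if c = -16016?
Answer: 320320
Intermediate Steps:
C(Z) = Z + Z²
-C(-5)*c = -(-5*(1 - 5))*(-16016) = -(-5*(-4))*(-16016) = -20*(-16016) = -1*(-320320) = 320320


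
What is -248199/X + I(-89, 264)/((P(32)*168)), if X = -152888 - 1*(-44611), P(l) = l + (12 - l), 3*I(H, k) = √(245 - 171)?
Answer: 248199/108277 + √74/6048 ≈ 2.2937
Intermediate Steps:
I(H, k) = √74/3 (I(H, k) = √(245 - 171)/3 = √74/3)
P(l) = 12
X = -108277 (X = -152888 + 44611 = -108277)
-248199/X + I(-89, 264)/((P(32)*168)) = -248199/(-108277) + (√74/3)/((12*168)) = -248199*(-1/108277) + (√74/3)/2016 = 248199/108277 + (√74/3)*(1/2016) = 248199/108277 + √74/6048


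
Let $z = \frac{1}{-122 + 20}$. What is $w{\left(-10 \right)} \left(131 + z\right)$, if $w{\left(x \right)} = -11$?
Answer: $- \frac{146971}{102} \approx -1440.9$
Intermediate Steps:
$z = - \frac{1}{102}$ ($z = \frac{1}{-102} = - \frac{1}{102} \approx -0.0098039$)
$w{\left(-10 \right)} \left(131 + z\right) = - 11 \left(131 - \frac{1}{102}\right) = \left(-11\right) \frac{13361}{102} = - \frac{146971}{102}$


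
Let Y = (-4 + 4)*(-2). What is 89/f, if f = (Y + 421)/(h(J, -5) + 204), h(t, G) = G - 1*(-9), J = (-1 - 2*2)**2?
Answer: 18512/421 ≈ 43.971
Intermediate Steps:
J = 25 (J = (-1 - 4)**2 = (-5)**2 = 25)
h(t, G) = 9 + G (h(t, G) = G + 9 = 9 + G)
Y = 0 (Y = 0*(-2) = 0)
f = 421/208 (f = (0 + 421)/((9 - 5) + 204) = 421/(4 + 204) = 421/208 ≈ 2.0240)
89/f = 89/(421/208) = 89*(208/421) = 18512/421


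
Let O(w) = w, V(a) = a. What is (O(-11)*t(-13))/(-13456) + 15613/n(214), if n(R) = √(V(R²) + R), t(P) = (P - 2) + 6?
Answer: -99/13456 + 15613*√46010/46010 ≈ 72.781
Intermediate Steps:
t(P) = 4 + P (t(P) = (-2 + P) + 6 = 4 + P)
n(R) = √(R + R²) (n(R) = √(R² + R) = √(R + R²))
(O(-11)*t(-13))/(-13456) + 15613/n(214) = -11*(4 - 13)/(-13456) + 15613/(√(214*(1 + 214))) = -11*(-9)*(-1/13456) + 15613/(√(214*215)) = 99*(-1/13456) + 15613/(√46010) = -99/13456 + 15613*(√46010/46010) = -99/13456 + 15613*√46010/46010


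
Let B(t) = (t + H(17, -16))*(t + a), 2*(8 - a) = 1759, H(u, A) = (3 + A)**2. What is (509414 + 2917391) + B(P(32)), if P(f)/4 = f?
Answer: 6411971/2 ≈ 3.2060e+6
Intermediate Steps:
P(f) = 4*f
a = -1743/2 (a = 8 - 1/2*1759 = 8 - 1759/2 = -1743/2 ≈ -871.50)
B(t) = (169 + t)*(-1743/2 + t) (B(t) = (t + (3 - 16)**2)*(t - 1743/2) = (t + (-13)**2)*(-1743/2 + t) = (t + 169)*(-1743/2 + t) = (169 + t)*(-1743/2 + t))
(509414 + 2917391) + B(P(32)) = (509414 + 2917391) + (-294567/2 + (4*32)**2 - 2810*32) = 3426805 + (-294567/2 + 128**2 - 1405/2*128) = 3426805 + (-294567/2 + 16384 - 89920) = 3426805 - 441639/2 = 6411971/2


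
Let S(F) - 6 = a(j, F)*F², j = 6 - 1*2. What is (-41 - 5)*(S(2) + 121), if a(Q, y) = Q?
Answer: -6578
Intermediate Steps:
j = 4 (j = 6 - 2 = 4)
S(F) = 6 + 4*F²
(-41 - 5)*(S(2) + 121) = (-41 - 5)*((6 + 4*2²) + 121) = -46*((6 + 4*4) + 121) = -46*((6 + 16) + 121) = -46*(22 + 121) = -46*143 = -6578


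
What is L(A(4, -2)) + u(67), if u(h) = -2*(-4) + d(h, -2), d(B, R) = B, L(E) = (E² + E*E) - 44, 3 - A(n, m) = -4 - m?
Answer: 81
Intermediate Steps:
A(n, m) = 7 + m (A(n, m) = 3 - (-4 - m) = 3 + (4 + m) = 7 + m)
L(E) = -44 + 2*E² (L(E) = (E² + E²) - 44 = 2*E² - 44 = -44 + 2*E²)
u(h) = 8 + h (u(h) = -2*(-4) + h = 8 + h)
L(A(4, -2)) + u(67) = (-44 + 2*(7 - 2)²) + (8 + 67) = (-44 + 2*5²) + 75 = (-44 + 2*25) + 75 = (-44 + 50) + 75 = 6 + 75 = 81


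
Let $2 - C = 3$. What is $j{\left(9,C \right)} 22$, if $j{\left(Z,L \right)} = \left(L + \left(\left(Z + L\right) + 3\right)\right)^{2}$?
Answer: $2200$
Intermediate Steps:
$C = -1$ ($C = 2 - 3 = -1$)
$j{\left(Z,L \right)} = \left(3 + Z + 2 L\right)^{2}$ ($j{\left(Z,L \right)} = \left(L + \left(\left(L + Z\right) + 3\right)\right)^{2} = \left(L + \left(3 + L + Z\right)\right)^{2} = \left(3 + Z + 2 L\right)^{2}$)
$j{\left(9,C \right)} 22 = \left(3 + 9 + 2 \left(-1\right)\right)^{2} \cdot 22 = \left(3 + 9 - 2\right)^{2} \cdot 22 = 10^{2} \cdot 22 = 100 \cdot 22 = 2200$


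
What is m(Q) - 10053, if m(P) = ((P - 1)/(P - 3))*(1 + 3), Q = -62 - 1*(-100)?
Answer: -351707/35 ≈ -10049.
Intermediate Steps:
Q = 38 (Q = -62 + 100 = 38)
m(P) = 4*(-1 + P)/(-3 + P) (m(P) = ((-1 + P)/(-3 + P))*4 = 4*(-1 + P)/(-3 + P))
m(Q) - 10053 = 4*(-1 + 38)/(-3 + 38) - 10053 = 4*37/35 - 10053 = 4*(1/35)*37 - 10053 = 148/35 - 10053 = -351707/35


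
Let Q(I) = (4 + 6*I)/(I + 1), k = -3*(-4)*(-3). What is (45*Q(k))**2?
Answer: 3640464/49 ≈ 74295.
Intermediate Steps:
k = -36 (k = 12*(-3) = -36)
Q(I) = (4 + 6*I)/(1 + I)
(45*Q(k))**2 = (45*(2*(2 + 3*(-36))/(1 - 36)))**2 = (45*(2*(2 - 108)/(-35)))**2 = (45*(2*(-1/35)*(-106)))**2 = (45*(212/35))**2 = (1908/7)**2 = 3640464/49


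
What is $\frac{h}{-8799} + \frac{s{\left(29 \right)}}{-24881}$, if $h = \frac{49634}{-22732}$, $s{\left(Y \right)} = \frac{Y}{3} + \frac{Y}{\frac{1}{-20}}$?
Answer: $\frac{19218728545}{829444909118} \approx 0.023171$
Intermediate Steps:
$s{\left(Y \right)} = - \frac{59 Y}{3}$ ($s{\left(Y \right)} = Y \frac{1}{3} + \frac{Y}{- \frac{1}{20}} = \frac{Y}{3} + Y \left(-20\right) = \frac{Y}{3} - 20 Y = - \frac{59 Y}{3}$)
$h = - \frac{24817}{11366}$ ($h = 49634 \left(- \frac{1}{22732}\right) = - \frac{24817}{11366} \approx -2.1834$)
$\frac{h}{-8799} + \frac{s{\left(29 \right)}}{-24881} = - \frac{24817}{11366 \left(-8799\right)} + \frac{\left(- \frac{59}{3}\right) 29}{-24881} = \left(- \frac{24817}{11366}\right) \left(- \frac{1}{8799}\right) - - \frac{1711}{74643} = \frac{24817}{100009434} + \frac{1711}{74643} = \frac{19218728545}{829444909118}$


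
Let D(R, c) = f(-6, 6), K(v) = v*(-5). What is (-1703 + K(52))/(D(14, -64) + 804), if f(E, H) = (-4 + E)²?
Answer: -1963/904 ≈ -2.1715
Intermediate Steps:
K(v) = -5*v
D(R, c) = 100 (D(R, c) = (-4 - 6)² = (-10)² = 100)
(-1703 + K(52))/(D(14, -64) + 804) = (-1703 - 5*52)/(100 + 804) = (-1703 - 260)/904 = -1963*1/904 = -1963/904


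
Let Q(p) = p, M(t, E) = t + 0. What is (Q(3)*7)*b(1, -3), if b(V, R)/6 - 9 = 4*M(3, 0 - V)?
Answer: 2646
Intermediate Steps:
M(t, E) = t
b(V, R) = 126 (b(V, R) = 54 + 6*(4*3) = 54 + 6*12 = 54 + 72 = 126)
(Q(3)*7)*b(1, -3) = (3*7)*126 = 21*126 = 2646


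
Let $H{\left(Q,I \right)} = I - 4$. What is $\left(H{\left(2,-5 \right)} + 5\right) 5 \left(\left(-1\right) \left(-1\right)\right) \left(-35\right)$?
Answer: $700$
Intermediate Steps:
$H{\left(Q,I \right)} = -4 + I$ ($H{\left(Q,I \right)} = I - 4 = -4 + I$)
$\left(H{\left(2,-5 \right)} + 5\right) 5 \left(\left(-1\right) \left(-1\right)\right) \left(-35\right) = \left(\left(-4 - 5\right) + 5\right) 5 \left(\left(-1\right) \left(-1\right)\right) \left(-35\right) = \left(-9 + 5\right) 5 \cdot 1 \left(-35\right) = \left(-4\right) 5 \cdot 1 \left(-35\right) = \left(-20\right) 1 \left(-35\right) = \left(-20\right) \left(-35\right) = 700$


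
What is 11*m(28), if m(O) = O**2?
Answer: 8624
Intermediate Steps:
11*m(28) = 11*28**2 = 11*784 = 8624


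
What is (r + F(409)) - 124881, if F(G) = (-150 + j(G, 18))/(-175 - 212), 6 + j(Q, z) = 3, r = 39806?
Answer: -3658208/43 ≈ -85075.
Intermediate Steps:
j(Q, z) = -3 (j(Q, z) = -6 + 3 = -3)
F(G) = 17/43 (F(G) = (-150 - 3)/(-175 - 212) = -153/(-387) = -153*(-1/387) = 17/43)
(r + F(409)) - 124881 = (39806 + 17/43) - 124881 = 1711675/43 - 124881 = -3658208/43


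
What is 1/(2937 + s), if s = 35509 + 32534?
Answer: 1/70980 ≈ 1.4088e-5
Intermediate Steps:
s = 68043
1/(2937 + s) = 1/(2937 + 68043) = 1/70980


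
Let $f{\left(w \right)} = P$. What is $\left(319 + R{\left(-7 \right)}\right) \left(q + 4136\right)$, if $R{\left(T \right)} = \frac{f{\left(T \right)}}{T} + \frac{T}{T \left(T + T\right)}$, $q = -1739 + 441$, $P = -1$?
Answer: $\frac{6338673}{7} \approx 9.0553 \cdot 10^{5}$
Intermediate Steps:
$q = -1298$
$f{\left(w \right)} = -1$
$R{\left(T \right)} = - \frac{1}{2 T}$ ($R{\left(T \right)} = - \frac{1}{T} + \frac{T}{T \left(T + T\right)} = - \frac{1}{T} + \frac{T}{T 2 T} = - \frac{1}{T} + \frac{T}{2 T^{2}} = - \frac{1}{T} + T \frac{1}{2 T^{2}} = - \frac{1}{T} + \frac{1}{2 T} = - \frac{1}{2 T}$)
$\left(319 + R{\left(-7 \right)}\right) \left(q + 4136\right) = \left(319 - \frac{1}{2 \left(-7\right)}\right) \left(-1298 + 4136\right) = \left(319 - - \frac{1}{14}\right) 2838 = \left(319 + \frac{1}{14}\right) 2838 = \frac{4467}{14} \cdot 2838 = \frac{6338673}{7}$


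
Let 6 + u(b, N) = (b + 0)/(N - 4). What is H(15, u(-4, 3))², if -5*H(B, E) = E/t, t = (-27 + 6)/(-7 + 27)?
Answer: 64/441 ≈ 0.14512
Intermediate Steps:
u(b, N) = -6 + b/(-4 + N) (u(b, N) = -6 + (b + 0)/(N - 4) = -6 + b/(-4 + N))
t = -21/20 ≈ -1.0500
H(B, E) = 4*E/21 (H(B, E) = -E/(5*(-21/20)) = -E*(-20)/(5*21) = -(-4)*E/21 = 4*E/21)
H(15, u(-4, 3))² = (4*((24 - 4 - 6*3)/(-4 + 3))/21)² = (4*((24 - 4 - 18)/(-1))/21)² = (4*(-1*2)/21)² = ((4/21)*(-2))² = (-8/21)² = 64/441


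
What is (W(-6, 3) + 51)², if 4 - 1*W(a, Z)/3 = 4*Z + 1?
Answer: 576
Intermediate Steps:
W(a, Z) = 9 - 12*Z (W(a, Z) = 12 - 3*(4*Z + 1) = 12 - 3*(1 + 4*Z) = 12 + (-3 - 12*Z) = 9 - 12*Z)
(W(-6, 3) + 51)² = ((9 - 12*3) + 51)² = ((9 - 36) + 51)² = (-27 + 51)² = 24² = 576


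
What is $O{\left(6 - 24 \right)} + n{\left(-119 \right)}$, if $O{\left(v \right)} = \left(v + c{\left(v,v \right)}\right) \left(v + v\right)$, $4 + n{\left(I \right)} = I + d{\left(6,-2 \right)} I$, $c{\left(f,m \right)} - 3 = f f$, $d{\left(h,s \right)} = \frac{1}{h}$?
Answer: $- \frac{67601}{6} \approx -11267.0$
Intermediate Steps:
$c{\left(f,m \right)} = 3 + f^{2}$ ($c{\left(f,m \right)} = 3 + f f = 3 + f^{2}$)
$n{\left(I \right)} = -4 + \frac{7 I}{6}$ ($n{\left(I \right)} = -4 + \left(I + \frac{I}{6}\right) = -4 + \frac{7 I}{6}$)
$O{\left(v \right)} = 2 v \left(3 + v + v^{2}\right)$ ($O{\left(v \right)} = \left(v + \left(3 + v^{2}\right)\right) \left(v + v\right) = \left(3 + v + v^{2}\right) 2 v = 2 v \left(3 + v + v^{2}\right)$)
$O{\left(6 - 24 \right)} + n{\left(-119 \right)} = 2 \left(6 - 24\right) \left(3 + \left(6 - 24\right) + \left(6 - 24\right)^{2}\right) + \left(-4 + \frac{7}{6} \left(-119\right)\right) = 2 \left(6 - 24\right) \left(3 + \left(6 - 24\right) + \left(6 - 24\right)^{2}\right) - \frac{857}{6} = 2 \left(-18\right) \left(3 - 18 + \left(-18\right)^{2}\right) - \frac{857}{6} = 2 \left(-18\right) \left(3 - 18 + 324\right) - \frac{857}{6} = 2 \left(-18\right) 309 - \frac{857}{6} = -11124 - \frac{857}{6} = - \frac{67601}{6}$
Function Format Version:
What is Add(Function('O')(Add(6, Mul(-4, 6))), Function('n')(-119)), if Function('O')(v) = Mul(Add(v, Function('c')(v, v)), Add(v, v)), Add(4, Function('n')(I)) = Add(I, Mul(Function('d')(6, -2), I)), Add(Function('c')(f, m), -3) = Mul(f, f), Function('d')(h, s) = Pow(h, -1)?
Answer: Rational(-67601, 6) ≈ -11267.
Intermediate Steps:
Function('c')(f, m) = Add(3, Pow(f, 2)) (Function('c')(f, m) = Add(3, Mul(f, f)) = Add(3, Pow(f, 2)))
Function('n')(I) = Add(-4, Mul(Rational(7, 6), I)) (Function('n')(I) = Add(-4, Add(I, Mul(Pow(6, -1), I))) = Add(-4, Add(I, Mul(Rational(1, 6), I))) = Add(-4, Mul(Rational(7, 6), I)))
Function('O')(v) = Mul(2, v, Add(3, v, Pow(v, 2))) (Function('O')(v) = Mul(Add(v, Add(3, Pow(v, 2))), Add(v, v)) = Mul(Add(3, v, Pow(v, 2)), Mul(2, v)) = Mul(2, v, Add(3, v, Pow(v, 2))))
Add(Function('O')(Add(6, Mul(-4, 6))), Function('n')(-119)) = Add(Mul(2, Add(6, Mul(-4, 6)), Add(3, Add(6, Mul(-4, 6)), Pow(Add(6, Mul(-4, 6)), 2))), Add(-4, Mul(Rational(7, 6), -119))) = Add(Mul(2, Add(6, -24), Add(3, Add(6, -24), Pow(Add(6, -24), 2))), Add(-4, Rational(-833, 6))) = Add(Mul(2, -18, Add(3, -18, Pow(-18, 2))), Rational(-857, 6)) = Add(Mul(2, -18, Add(3, -18, 324)), Rational(-857, 6)) = Add(Mul(2, -18, 309), Rational(-857, 6)) = Add(-11124, Rational(-857, 6)) = Rational(-67601, 6)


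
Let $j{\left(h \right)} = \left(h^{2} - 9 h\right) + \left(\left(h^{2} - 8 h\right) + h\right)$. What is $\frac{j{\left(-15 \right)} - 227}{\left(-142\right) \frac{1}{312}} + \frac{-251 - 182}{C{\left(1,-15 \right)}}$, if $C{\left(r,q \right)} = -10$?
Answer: $- \frac{691537}{710} \approx -974.0$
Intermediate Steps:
$j{\left(h \right)} = - 16 h + 2 h^{2}$ ($j{\left(h \right)} = \left(h^{2} - 9 h\right) + \left(h^{2} - 7 h\right) = - 16 h + 2 h^{2}$)
$\frac{j{\left(-15 \right)} - 227}{\left(-142\right) \frac{1}{312}} + \frac{-251 - 182}{C{\left(1,-15 \right)}} = \frac{2 \left(-15\right) \left(-8 - 15\right) - 227}{\left(-142\right) \frac{1}{312}} + \frac{-251 - 182}{-10} = \frac{2 \left(-15\right) \left(-23\right) - 227}{\left(-142\right) \frac{1}{312}} + \left(-251 - 182\right) \left(- \frac{1}{10}\right) = \frac{690 - 227}{- \frac{71}{156}} - - \frac{433}{10} = 463 \left(- \frac{156}{71}\right) + \frac{433}{10} = - \frac{72228}{71} + \frac{433}{10} = - \frac{691537}{710}$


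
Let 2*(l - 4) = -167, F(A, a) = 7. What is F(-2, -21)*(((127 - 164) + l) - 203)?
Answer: -4473/2 ≈ -2236.5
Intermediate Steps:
l = -159/2 (l = 4 + (1/2)*(-167) = 4 - 167/2 = -159/2 ≈ -79.500)
F(-2, -21)*(((127 - 164) + l) - 203) = 7*(((127 - 164) - 159/2) - 203) = 7*((-37 - 159/2) - 203) = 7*(-233/2 - 203) = 7*(-639/2) = -4473/2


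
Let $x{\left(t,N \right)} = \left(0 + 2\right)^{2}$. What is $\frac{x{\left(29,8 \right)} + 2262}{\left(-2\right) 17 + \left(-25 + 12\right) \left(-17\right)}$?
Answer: $\frac{206}{17} \approx 12.118$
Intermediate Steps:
$x{\left(t,N \right)} = 4$ ($x{\left(t,N \right)} = 2^{2} = 4$)
$\frac{x{\left(29,8 \right)} + 2262}{\left(-2\right) 17 + \left(-25 + 12\right) \left(-17\right)} = \frac{4 + 2262}{\left(-2\right) 17 + \left(-25 + 12\right) \left(-17\right)} = \frac{2266}{-34 - -221} = \frac{2266}{-34 + 221} = \frac{2266}{187} = 2266 \cdot \frac{1}{187} = \frac{206}{17}$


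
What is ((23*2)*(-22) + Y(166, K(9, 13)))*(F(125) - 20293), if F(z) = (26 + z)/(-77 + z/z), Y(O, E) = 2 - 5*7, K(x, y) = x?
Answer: 84833045/4 ≈ 2.1208e+7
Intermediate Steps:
Y(O, E) = -33 (Y(O, E) = 2 - 35 = -33)
F(z) = -13/38 - z/76 (F(z) = (26 + z)/(-77 + 1) = (26 + z)/(-76) = (26 + z)*(-1/76) = -13/38 - z/76)
((23*2)*(-22) + Y(166, K(9, 13)))*(F(125) - 20293) = ((23*2)*(-22) - 33)*((-13/38 - 1/76*125) - 20293) = (46*(-22) - 33)*((-13/38 - 125/76) - 20293) = (-1012 - 33)*(-151/76 - 20293) = -1045*(-1542419/76) = 84833045/4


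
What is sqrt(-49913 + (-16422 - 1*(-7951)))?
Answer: 4*I*sqrt(3649) ≈ 241.63*I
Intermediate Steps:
sqrt(-49913 + (-16422 - 1*(-7951))) = sqrt(-49913 + (-16422 + 7951)) = sqrt(-49913 - 8471) = sqrt(-58384) = 4*I*sqrt(3649)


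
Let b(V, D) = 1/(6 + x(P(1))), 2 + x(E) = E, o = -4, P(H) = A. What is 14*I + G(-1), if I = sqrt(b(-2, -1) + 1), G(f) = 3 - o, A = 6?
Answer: 7 + 7*sqrt(110)/5 ≈ 21.683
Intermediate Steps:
P(H) = 6
x(E) = -2 + E
G(f) = 7 (G(f) = 3 - 1*(-4) = 3 + 4 = 7)
b(V, D) = 1/10 (b(V, D) = 1/(6 + (-2 + 6)) = 1/(6 + 4) = 1/10)
I = sqrt(110)/10 (I = sqrt(1/10 + 1) = sqrt(11/10) = sqrt(110)/10 ≈ 1.0488)
14*I + G(-1) = 14*(sqrt(110)/10) + 7 = 7*sqrt(110)/5 + 7 = 7 + 7*sqrt(110)/5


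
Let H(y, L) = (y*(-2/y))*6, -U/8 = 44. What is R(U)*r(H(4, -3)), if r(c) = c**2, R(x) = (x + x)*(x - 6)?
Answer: 36292608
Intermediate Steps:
U = -352 (U = -8*44 = -352)
H(y, L) = -12 (H(y, L) = -2*6 = -12)
R(x) = 2*x*(-6 + x) (R(x) = (2*x)*(-6 + x) = 2*x*(-6 + x))
R(U)*r(H(4, -3)) = (2*(-352)*(-6 - 352))*(-12)**2 = (2*(-352)*(-358))*144 = 252032*144 = 36292608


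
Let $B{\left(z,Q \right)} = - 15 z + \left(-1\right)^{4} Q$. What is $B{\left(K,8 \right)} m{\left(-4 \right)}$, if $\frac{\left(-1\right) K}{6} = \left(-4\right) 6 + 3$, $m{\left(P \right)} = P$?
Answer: $7528$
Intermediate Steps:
$K = 126$ ($K = - 6 \left(\left(-4\right) 6 + 3\right) = - 6 \left(-24 + 3\right) = \left(-6\right) \left(-21\right) = 126$)
$B{\left(z,Q \right)} = Q - 15 z$ ($B{\left(z,Q \right)} = - 15 z + 1 Q = - 15 z + Q = Q - 15 z$)
$B{\left(K,8 \right)} m{\left(-4 \right)} = \left(8 - 1890\right) \left(-4\right) = \left(-1882\right) \left(-4\right) = 7528$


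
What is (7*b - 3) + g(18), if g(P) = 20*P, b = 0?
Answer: 357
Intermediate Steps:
(7*b - 3) + g(18) = (7*0 - 3) + 20*18 = (0 - 3) + 360 = -3 + 360 = 357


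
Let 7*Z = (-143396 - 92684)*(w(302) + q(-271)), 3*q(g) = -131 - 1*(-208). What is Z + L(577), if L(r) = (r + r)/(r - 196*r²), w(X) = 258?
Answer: -2524493701258/263879 ≈ -9.5669e+6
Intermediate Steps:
q(g) = 77/3 (q(g) = (-131 - 1*(-208))/3 = (-131 + 208)/3 = (⅓)*77 = 77/3)
Z = -200904080/21 (Z = ((-143396 - 92684)*(258 + 77/3))/7 = (-236080*851/3)/7 = (⅐)*(-200904080/3) = -200904080/21 ≈ -9.5669e+6)
L(r) = 2*r/(r - 196*r²) (L(r) = (2*r)/(r - 196*r²) = 2*r/(r - 196*r²))
Z + L(577) = -200904080/21 - 2/(-1 + 196*577) = -200904080/21 - 2/(-1 + 113092) = -200904080/21 - 2/113091 = -2524493701258/263879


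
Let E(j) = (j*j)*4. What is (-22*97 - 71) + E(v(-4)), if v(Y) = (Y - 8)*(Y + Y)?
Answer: 34659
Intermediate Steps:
v(Y) = 2*Y*(-8 + Y) (v(Y) = (-8 + Y)*(2*Y) = 2*Y*(-8 + Y))
E(j) = 4*j² (E(j) = j²*4 = 4*j²)
(-22*97 - 71) + E(v(-4)) = (-22*97 - 71) + 4*(2*(-4)*(-8 - 4))² = (-2134 - 71) + 4*(2*(-4)*(-12))² = -2205 + 4*96² = -2205 + 4*9216 = -2205 + 36864 = 34659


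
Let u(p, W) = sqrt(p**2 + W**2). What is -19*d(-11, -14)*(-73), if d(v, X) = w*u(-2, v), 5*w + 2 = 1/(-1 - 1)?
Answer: -6935*sqrt(5)/2 ≈ -7753.6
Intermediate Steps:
u(p, W) = sqrt(W**2 + p**2)
w = -1/2 (w = -2/5 + 1/(5*(-1 - 1)) = -2/5 + (1/5)/(-2) = -2/5 + (1/5)*(-1/2) = -2/5 - 1/10 = -1/2 ≈ -0.50000)
d(v, X) = -sqrt(4 + v**2)/2 (d(v, X) = -sqrt(v**2 + (-2)**2)/2 = -sqrt(v**2 + 4)/2 = -sqrt(4 + v**2)/2)
-19*d(-11, -14)*(-73) = -(-19)*sqrt(4 + (-11)**2)/2*(-73) = -(-19)*sqrt(4 + 121)/2*(-73) = -(-19)*sqrt(125)/2*(-73) = -(-19)*5*sqrt(5)/2*(-73) = -(-95)*sqrt(5)/2*(-73) = (95*sqrt(5)/2)*(-73) = -6935*sqrt(5)/2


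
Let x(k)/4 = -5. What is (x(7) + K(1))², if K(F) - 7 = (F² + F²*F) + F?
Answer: 100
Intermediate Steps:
x(k) = -20 (x(k) = 4*(-5) = -20)
K(F) = 7 + F + F² + F³ (K(F) = 7 + ((F² + F²*F) + F) = 7 + ((F² + F³) + F) = 7 + (F + F² + F³) = 7 + F + F² + F³)
(x(7) + K(1))² = (-20 + (7 + 1 + 1² + 1³))² = (-20 + (7 + 1 + 1 + 1))² = (-20 + 10)² = (-10)² = 100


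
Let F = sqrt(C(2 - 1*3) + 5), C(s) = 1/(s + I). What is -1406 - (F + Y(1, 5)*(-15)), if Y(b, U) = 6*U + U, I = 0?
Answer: -883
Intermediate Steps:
C(s) = 1/s (C(s) = 1/(s + 0) = 1/s)
Y(b, U) = 7*U
F = 2 (F = sqrt(1/(2 - 1*3) + 5) = sqrt(1/(2 - 3) + 5) = sqrt(1/(-1) + 5) = sqrt(-1 + 5) = sqrt(4) = 2)
-1406 - (F + Y(1, 5)*(-15)) = -1406 - (2 + (7*5)*(-15)) = -1406 - (2 + 35*(-15)) = -1406 - (2 - 525) = -1406 - 1*(-523) = -1406 + 523 = -883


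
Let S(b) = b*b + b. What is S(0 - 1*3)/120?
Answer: 1/20 ≈ 0.050000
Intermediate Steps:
S(b) = b + b² (S(b) = b² + b = b + b²)
S(0 - 1*3)/120 = ((0 - 1*3)*(1 + (0 - 1*3)))/120 = ((0 - 3)*(1 + (0 - 3)))*(1/120) = -3*(1 - 3)*(1/120) = -3*(-2)*(1/120) = 6*(1/120) = 1/20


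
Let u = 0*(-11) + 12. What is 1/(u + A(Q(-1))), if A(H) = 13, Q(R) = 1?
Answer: 1/25 ≈ 0.040000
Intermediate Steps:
u = 12 (u = 0 + 12 = 12)
1/(u + A(Q(-1))) = 1/(12 + 13) = 1/25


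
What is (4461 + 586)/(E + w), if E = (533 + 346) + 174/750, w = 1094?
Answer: 630875/246654 ≈ 2.5577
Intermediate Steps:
E = 109904/125 (E = 879 + 174*(1/750) = 879 + 29/125 = 109904/125 ≈ 879.23)
(4461 + 586)/(E + w) = (4461 + 586)/(109904/125 + 1094) = 5047/(246654/125) = 5047*(125/246654) = 630875/246654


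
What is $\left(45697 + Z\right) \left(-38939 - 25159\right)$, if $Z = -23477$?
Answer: $-1424257560$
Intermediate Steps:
$\left(45697 + Z\right) \left(-38939 - 25159\right) = \left(45697 - 23477\right) \left(-38939 - 25159\right) = 22220 \left(-64098\right) = -1424257560$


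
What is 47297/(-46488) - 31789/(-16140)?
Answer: 59536121/62526360 ≈ 0.95218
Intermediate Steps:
47297/(-46488) - 31789/(-16140) = 47297*(-1/46488) - 31789*(-1/16140) = -47297/46488 + 31789/16140 = 59536121/62526360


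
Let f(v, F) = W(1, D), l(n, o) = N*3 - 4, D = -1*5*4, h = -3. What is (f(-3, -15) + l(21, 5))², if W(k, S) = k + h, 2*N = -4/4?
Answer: 225/4 ≈ 56.250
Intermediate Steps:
D = -20 (D = -5*4 = -20)
N = -½ (N = (-4/4)/2 = (-4*¼)/2 = (½)*(-1) = -½ ≈ -0.50000)
W(k, S) = -3 + k (W(k, S) = k - 3 = -3 + k)
l(n, o) = -11/2 (l(n, o) = -½*3 - 4 = -3/2 - 4 = -11/2)
f(v, F) = -2 (f(v, F) = -3 + 1 = -2)
(f(-3, -15) + l(21, 5))² = (-2 - 11/2)² = (-15/2)² = 225/4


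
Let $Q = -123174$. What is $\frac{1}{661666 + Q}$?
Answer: $\frac{1}{538492} \approx 1.857 \cdot 10^{-6}$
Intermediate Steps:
$\frac{1}{661666 + Q} = \frac{1}{661666 - 123174} = \frac{1}{538492}$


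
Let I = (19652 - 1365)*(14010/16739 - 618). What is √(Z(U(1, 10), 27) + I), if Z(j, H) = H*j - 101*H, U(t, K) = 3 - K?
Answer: 2*I*√790776203040798/16739 ≈ 3359.9*I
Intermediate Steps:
Z(j, H) = -101*H + H*j
I = -188917364604/16739 (I = 18287*(14010*(1/16739) - 618) = 18287*(14010/16739 - 618) = 18287*(-10330692/16739) = -188917364604/16739 ≈ -1.1286e+7)
√(Z(U(1, 10), 27) + I) = √(27*(-101 + (3 - 1*10)) - 188917364604/16739) = √(27*(-101 + (3 - 10)) - 188917364604/16739) = √(27*(-101 - 7) - 188917364604/16739) = √(27*(-108) - 188917364604/16739) = √(-2916 - 188917364604/16739) = √(-188966175528/16739) = 2*I*√790776203040798/16739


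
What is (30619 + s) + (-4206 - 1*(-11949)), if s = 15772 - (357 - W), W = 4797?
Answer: 58574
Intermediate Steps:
s = 20212 (s = 15772 - (357 - 1*4797) = 15772 - (357 - 4797) = 15772 - 1*(-4440) = 15772 + 4440 = 20212)
(30619 + s) + (-4206 - 1*(-11949)) = (30619 + 20212) + (-4206 - 1*(-11949)) = 50831 + (-4206 + 11949) = 50831 + 7743 = 58574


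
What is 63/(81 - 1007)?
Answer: -63/926 ≈ -0.068035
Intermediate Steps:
63/(81 - 1007) = 63/(-926) = 63*(-1/926) = -63/926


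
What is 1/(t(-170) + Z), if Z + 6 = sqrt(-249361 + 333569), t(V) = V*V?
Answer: 14447/417389514 - sqrt(5263)/208694757 ≈ 3.4265e-5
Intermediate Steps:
t(V) = V**2
Z = -6 + 4*sqrt(5263) (Z = -6 + sqrt(-249361 + 333569) = -6 + sqrt(84208) = -6 + 4*sqrt(5263) ≈ 284.19)
1/(t(-170) + Z) = 1/((-170)**2 + (-6 + 4*sqrt(5263))) = 1/(28900 + (-6 + 4*sqrt(5263))) = 1/(28894 + 4*sqrt(5263))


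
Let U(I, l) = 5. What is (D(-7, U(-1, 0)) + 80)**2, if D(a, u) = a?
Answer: 5329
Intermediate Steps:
(D(-7, U(-1, 0)) + 80)**2 = (-7 + 80)**2 = 73**2 = 5329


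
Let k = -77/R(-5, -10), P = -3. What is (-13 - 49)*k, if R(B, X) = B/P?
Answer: 14322/5 ≈ 2864.4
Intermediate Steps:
R(B, X) = -B/3 (R(B, X) = B/(-3) = B*(-⅓) = -B/3)
k = -231/5 (k = -77/((-⅓*(-5))) = -77/5/3 = -77*⅗ = -231/5 ≈ -46.200)
(-13 - 49)*k = (-13 - 49)*(-231/5) = -62*(-231/5) = 14322/5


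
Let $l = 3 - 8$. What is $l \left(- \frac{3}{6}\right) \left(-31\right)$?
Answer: $- \frac{155}{2} \approx -77.5$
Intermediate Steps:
$l = -5$
$l \left(- \frac{3}{6}\right) \left(-31\right) = - 5 \left(- \frac{3}{6}\right) \left(-31\right) = - 5 \left(\left(-3\right) \frac{1}{6}\right) \left(-31\right) = \left(-5\right) \left(- \frac{1}{2}\right) \left(-31\right) = \frac{5}{2} \left(-31\right) = - \frac{155}{2}$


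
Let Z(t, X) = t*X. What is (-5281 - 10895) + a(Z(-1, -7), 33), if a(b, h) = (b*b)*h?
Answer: -14559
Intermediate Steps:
Z(t, X) = X*t
a(b, h) = h*b² (a(b, h) = b²*h = h*b²)
(-5281 - 10895) + a(Z(-1, -7), 33) = (-5281 - 10895) + 33*(-7*(-1))² = -16176 + 33*7² = -16176 + 33*49 = -16176 + 1617 = -14559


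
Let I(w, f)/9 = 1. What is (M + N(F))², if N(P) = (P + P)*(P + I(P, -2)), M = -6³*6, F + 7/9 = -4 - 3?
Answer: 11345658256/6561 ≈ 1.7293e+6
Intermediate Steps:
I(w, f) = 9 (I(w, f) = 9*1 = 9)
F = -70/9 (F = -7/9 + (-4 - 3) = -7/9 - 7 = -70/9 ≈ -7.7778)
M = -1296 (M = -216*6 = -1*1296 = -1296)
N(P) = 2*P*(9 + P) (N(P) = (P + P)*(P + 9) = (2*P)*(9 + P) = 2*P*(9 + P))
(M + N(F))² = (-1296 + 2*(-70/9)*(9 - 70/9))² = (-1296 + 2*(-70/9)*(11/9))² = (-1296 - 1540/81)² = (-106516/81)² = 11345658256/6561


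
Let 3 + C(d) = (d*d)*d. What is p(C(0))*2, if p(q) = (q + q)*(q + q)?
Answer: 72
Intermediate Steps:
C(d) = -3 + d³ (C(d) = -3 + (d*d)*d = -3 + d²*d = -3 + d³)
p(q) = 4*q² (p(q) = (2*q)*(2*q) = 4*q²)
p(C(0))*2 = (4*(-3 + 0³)²)*2 = (4*(-3 + 0)²)*2 = (4*(-3)²)*2 = (4*9)*2 = 36*2 = 72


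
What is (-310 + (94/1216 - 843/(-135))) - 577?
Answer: -24095357/27360 ≈ -880.68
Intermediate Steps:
(-310 + (94/1216 - 843/(-135))) - 577 = (-310 + (94*(1/1216) - 843*(-1/135))) - 577 = (-310 + (47/608 + 281/45)) - 577 = (-310 + 172963/27360) - 577 = -8308637/27360 - 577 = -24095357/27360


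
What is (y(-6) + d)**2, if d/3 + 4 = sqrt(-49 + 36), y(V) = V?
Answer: 207 - 108*I*sqrt(13) ≈ 207.0 - 389.4*I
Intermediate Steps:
d = -12 + 3*I*sqrt(13) (d = -12 + 3*sqrt(-49 + 36) = -12 + 3*sqrt(-13) = -12 + 3*(I*sqrt(13)) = -12 + 3*I*sqrt(13) ≈ -12.0 + 10.817*I)
(y(-6) + d)**2 = (-6 + (-12 + 3*I*sqrt(13)))**2 = (-18 + 3*I*sqrt(13))**2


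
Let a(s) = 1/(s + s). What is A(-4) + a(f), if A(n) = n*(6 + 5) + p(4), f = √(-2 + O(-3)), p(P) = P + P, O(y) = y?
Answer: -36 - I*√5/10 ≈ -36.0 - 0.22361*I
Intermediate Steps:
p(P) = 2*P
f = I*√5 (f = √(-2 - 3) = √(-5) = I*√5 ≈ 2.2361*I)
a(s) = 1/(2*s)
A(n) = 8 + 11*n (A(n) = n*(6 + 5) + 2*4 = n*11 + 8 = 11*n + 8 = 8 + 11*n)
A(-4) + a(f) = (8 + 11*(-4)) + 1/(2*((I*√5))) = (8 - 44) + (-I*√5/5)/2 = -36 - I*√5/10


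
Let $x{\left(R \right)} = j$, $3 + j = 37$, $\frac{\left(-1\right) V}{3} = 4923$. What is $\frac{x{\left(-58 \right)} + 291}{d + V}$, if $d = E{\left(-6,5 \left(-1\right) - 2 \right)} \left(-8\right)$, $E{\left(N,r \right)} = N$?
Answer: $- \frac{325}{14721} \approx -0.022077$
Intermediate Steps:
$V = -14769$ ($V = \left(-3\right) 4923 = -14769$)
$j = 34$ ($j = -3 + 37 = 34$)
$x{\left(R \right)} = 34$
$d = 48$ ($d = \left(-6\right) \left(-8\right) = 48$)
$\frac{x{\left(-58 \right)} + 291}{d + V} = \frac{34 + 291}{48 - 14769} = \frac{325}{-14721} = 325 \left(- \frac{1}{14721}\right) = - \frac{325}{14721}$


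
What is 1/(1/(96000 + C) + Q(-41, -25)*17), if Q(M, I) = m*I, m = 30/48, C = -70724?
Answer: -50552/13427873 ≈ -0.0037647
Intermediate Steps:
m = 5/8 (m = 30*(1/48) = 5/8 ≈ 0.62500)
Q(M, I) = 5*I/8
1/(1/(96000 + C) + Q(-41, -25)*17) = 1/(1/(96000 - 70724) + ((5/8)*(-25))*17) = 1/(1/25276 - 125/8*17) = 1/(1/25276 - 2125/8) = 1/(-13427873/50552) = -50552/13427873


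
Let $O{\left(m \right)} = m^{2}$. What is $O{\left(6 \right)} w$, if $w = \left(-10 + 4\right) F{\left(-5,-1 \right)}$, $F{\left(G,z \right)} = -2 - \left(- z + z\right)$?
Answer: $432$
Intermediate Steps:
$F{\left(G,z \right)} = -2$ ($F{\left(G,z \right)} = -2 - 0 = -2 + 0 = -2$)
$w = 12$ ($w = \left(-10 + 4\right) \left(-2\right) = \left(-6\right) \left(-2\right) = 12$)
$O{\left(6 \right)} w = 6^{2} \cdot 12 = 36 \cdot 12 = 432$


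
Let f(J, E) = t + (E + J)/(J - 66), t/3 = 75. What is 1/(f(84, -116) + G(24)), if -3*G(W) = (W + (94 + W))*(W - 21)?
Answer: 9/731 ≈ 0.012312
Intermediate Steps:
t = 225 (t = 3*75 = 225)
G(W) = -(-21 + W)*(94 + 2*W)/3 (G(W) = -(W + (94 + W))*(W - 21)/3 = -(94 + 2*W)*(-21 + W)/3 = -(-21 + W)*(94 + 2*W)/3)
f(J, E) = 225 + (E + J)/(-66 + J) (f(J, E) = 225 + (E + J)/(J - 66) = 225 + (E + J)/(-66 + J))
1/(f(84, -116) + G(24)) = 1/((-14850 - 116 + 226*84)/(-66 + 84) + (658 - 52/3*24 - 2/3*24**2)) = 1/((-14850 - 116 + 18984)/18 + (658 - 416 - 2/3*576)) = 1/((1/18)*4018 + (658 - 416 - 384)) = 1/(2009/9 - 142) = 1/(731/9) = 9/731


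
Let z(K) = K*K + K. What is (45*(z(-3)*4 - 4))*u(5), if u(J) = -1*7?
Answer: -6300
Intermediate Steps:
z(K) = K + K**2 (z(K) = K**2 + K = K + K**2)
u(J) = -7
(45*(z(-3)*4 - 4))*u(5) = (45*(-3*(1 - 3)*4 - 4))*(-7) = (45*(-3*(-2)*4 - 4))*(-7) = (45*(6*4 - 4))*(-7) = (45*(24 - 4))*(-7) = (45*20)*(-7) = 900*(-7) = -6300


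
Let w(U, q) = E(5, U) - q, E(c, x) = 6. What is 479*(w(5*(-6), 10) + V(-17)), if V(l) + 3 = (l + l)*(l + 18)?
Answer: -19639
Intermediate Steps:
w(U, q) = 6 - q
V(l) = -3 + 2*l*(18 + l) (V(l) = -3 + (l + l)*(l + 18) = -3 + (2*l)*(18 + l) = -3 + 2*l*(18 + l))
479*(w(5*(-6), 10) + V(-17)) = 479*((6 - 1*10) + (-3 + 2*(-17)**2 + 36*(-17))) = 479*((6 - 10) + (-3 + 2*289 - 612)) = 479*(-4 + (-3 + 578 - 612)) = 479*(-4 - 37) = 479*(-41) = -19639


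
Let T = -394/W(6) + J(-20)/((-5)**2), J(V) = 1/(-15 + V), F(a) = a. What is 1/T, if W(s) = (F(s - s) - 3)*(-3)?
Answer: -7875/344759 ≈ -0.022842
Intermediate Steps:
W(s) = 9 (W(s) = ((s - s) - 3)*(-3) = (0 - 3)*(-3) = -3*(-3) = 9)
T = -344759/7875 (T = -394/9 + 1/((-15 - 20)*((-5)**2)) = -394*1/9 + 1/(-35*25) = -394/9 - 1/35*1/25 = -394/9 - 1/875 = -344759/7875 ≈ -43.779)
1/T = 1/(-344759/7875) = -7875/344759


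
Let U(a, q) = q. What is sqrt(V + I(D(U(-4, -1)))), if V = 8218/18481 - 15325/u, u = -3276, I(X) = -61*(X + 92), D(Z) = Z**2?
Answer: I*sqrt(577107428384386445)/10090626 ≈ 75.285*I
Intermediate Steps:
I(X) = -5612 - 61*X (I(X) = -61*(92 + X) = -5612 - 61*X)
V = 310143493/60543756 (V = 8218/18481 - 15325/(-3276) = 8218*(1/18481) - 15325*(-1/3276) = 8218/18481 + 15325/3276 = 310143493/60543756 ≈ 5.1226)
sqrt(V + I(D(U(-4, -1)))) = sqrt(310143493/60543756 + (-5612 - 61*(-1)**2)) = sqrt(310143493/60543756 + (-5612 - 61*1)) = sqrt(310143493/60543756 + (-5612 - 61)) = sqrt(310143493/60543756 - 5673) = sqrt(-343154584295/60543756) = I*sqrt(577107428384386445)/10090626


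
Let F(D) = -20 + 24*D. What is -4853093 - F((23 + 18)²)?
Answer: -4893417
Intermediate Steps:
-4853093 - F((23 + 18)²) = -4853093 - (-20 + 24*(23 + 18)²) = -4853093 - (-20 + 24*41²) = -4853093 - (-20 + 24*1681) = -4853093 - (-20 + 40344) = -4853093 - 1*40324 = -4853093 - 40324 = -4893417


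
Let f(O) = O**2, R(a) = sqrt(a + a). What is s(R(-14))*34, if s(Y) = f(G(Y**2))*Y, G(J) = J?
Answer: 53312*I*sqrt(7) ≈ 1.4105e+5*I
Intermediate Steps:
R(a) = sqrt(2)*sqrt(a) (R(a) = sqrt(2*a) = sqrt(2)*sqrt(a))
s(Y) = Y**5 (s(Y) = (Y**2)**2*Y = Y**4*Y = Y**5)
s(R(-14))*34 = (sqrt(2)*sqrt(-14))**5*34 = (sqrt(2)*(I*sqrt(14)))**5*34 = (2*I*sqrt(7))**5*34 = (1568*I*sqrt(7))*34 = 53312*I*sqrt(7)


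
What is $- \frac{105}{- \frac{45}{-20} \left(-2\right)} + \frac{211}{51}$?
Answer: $\frac{467}{17} \approx 27.471$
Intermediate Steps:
$- \frac{105}{- \frac{45}{-20} \left(-2\right)} + \frac{211}{51} = - \frac{105}{\left(-45\right) \left(- \frac{1}{20}\right) \left(-2\right)} + 211 \cdot \frac{1}{51} = - \frac{105}{\frac{9}{4} \left(-2\right)} + \frac{211}{51} = - \frac{105}{- \frac{9}{2}} + \frac{211}{51} = \left(-105\right) \left(- \frac{2}{9}\right) + \frac{211}{51} = \frac{70}{3} + \frac{211}{51} = \frac{467}{17}$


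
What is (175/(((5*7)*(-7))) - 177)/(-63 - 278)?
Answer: 1244/2387 ≈ 0.52116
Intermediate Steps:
(175/(((5*7)*(-7))) - 177)/(-63 - 278) = (175/((35*(-7))) - 177)/(-341) = (175/(-245) - 177)*(-1/341) = (175*(-1/245) - 177)*(-1/341) = (-5/7 - 177)*(-1/341) = -1244/7*(-1/341) = 1244/2387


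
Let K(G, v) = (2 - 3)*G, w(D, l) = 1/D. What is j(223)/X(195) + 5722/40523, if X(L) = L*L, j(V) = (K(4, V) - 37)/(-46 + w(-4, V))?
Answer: 40258770022/285064108875 ≈ 0.14123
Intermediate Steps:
K(G, v) = -G
j(V) = 164/185 (j(V) = (-1*4 - 37)/(-46 + 1/(-4)) = (-4 - 37)/(-46 - ¼) = -41/(-185/4) = -41*(-4/185) = 164/185)
X(L) = L²
j(223)/X(195) + 5722/40523 = 164/(185*(195²)) + 5722/40523 = (164/185)/38025 + 5722*(1/40523) = (164/185)*(1/38025) + 5722/40523 = 164/7034625 + 5722/40523 = 40258770022/285064108875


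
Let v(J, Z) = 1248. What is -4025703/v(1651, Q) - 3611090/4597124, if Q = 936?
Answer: -220370982363/68300128 ≈ -3226.5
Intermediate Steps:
-4025703/v(1651, Q) - 3611090/4597124 = -4025703/1248 - 3611090/4597124 = -4025703*1/1248 - 3611090*1/4597124 = -1341901/416 - 257935/328366 = -220370982363/68300128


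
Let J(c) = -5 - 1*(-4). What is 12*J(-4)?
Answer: -12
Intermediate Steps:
J(c) = -1 (J(c) = -5 + 4 = -1)
12*J(-4) = 12*(-1) = -12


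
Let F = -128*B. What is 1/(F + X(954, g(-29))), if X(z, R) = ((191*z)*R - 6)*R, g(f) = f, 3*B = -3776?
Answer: 3/460209772 ≈ 6.5188e-9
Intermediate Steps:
B = -3776/3 (B = (1/3)*(-3776) = -3776/3 ≈ -1258.7)
X(z, R) = R*(-6 + 191*R*z) (X(z, R) = (191*R*z - 6)*R = (-6 + 191*R*z)*R = R*(-6 + 191*R*z))
F = 483328/3 (F = -128*(-3776/3) = 483328/3 ≈ 1.6111e+5)
1/(F + X(954, g(-29))) = 1/(483328/3 - 29*(-6 + 191*(-29)*954)) = 1/(483328/3 - 29*(-6 - 5284206)) = 1/(483328/3 - 29*(-5284212)) = 1/(483328/3 + 153242148) = 1/(460209772/3) = 3/460209772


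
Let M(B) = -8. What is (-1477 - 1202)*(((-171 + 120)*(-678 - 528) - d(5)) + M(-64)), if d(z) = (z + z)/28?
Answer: -2306530593/14 ≈ -1.6475e+8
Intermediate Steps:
d(z) = z/14 (d(z) = (2*z)*(1/28) = z/14)
(-1477 - 1202)*(((-171 + 120)*(-678 - 528) - d(5)) + M(-64)) = (-1477 - 1202)*(((-171 + 120)*(-678 - 528) - 5/14) - 8) = -2679*((-51*(-1206) - 1*5/14) - 8) = -2679*((61506 - 5/14) - 8) = -2679*(861079/14 - 8) = -2679*860967/14 = -2306530593/14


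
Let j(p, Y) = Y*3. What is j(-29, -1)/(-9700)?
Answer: 3/9700 ≈ 0.00030928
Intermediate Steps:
j(p, Y) = 3*Y
j(-29, -1)/(-9700) = (3*(-1))/(-9700) = -3*(-1/9700) = 3/9700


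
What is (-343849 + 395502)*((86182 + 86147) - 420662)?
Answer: -12827144449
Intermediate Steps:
(-343849 + 395502)*((86182 + 86147) - 420662) = 51653*(172329 - 420662) = 51653*(-248333) = -12827144449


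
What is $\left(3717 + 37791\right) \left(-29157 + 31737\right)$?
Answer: $107090640$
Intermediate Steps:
$\left(3717 + 37791\right) \left(-29157 + 31737\right) = 41508 \cdot 2580 = 107090640$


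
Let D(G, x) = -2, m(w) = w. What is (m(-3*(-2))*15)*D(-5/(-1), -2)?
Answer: -180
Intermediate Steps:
(m(-3*(-2))*15)*D(-5/(-1), -2) = (-3*(-2)*15)*(-2) = (6*15)*(-2) = 90*(-2) = -180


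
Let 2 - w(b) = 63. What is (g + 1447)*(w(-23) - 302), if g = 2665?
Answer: -1492656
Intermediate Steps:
w(b) = -61 (w(b) = 2 - 1*63 = 2 - 63 = -61)
(g + 1447)*(w(-23) - 302) = (2665 + 1447)*(-61 - 302) = 4112*(-363) = -1492656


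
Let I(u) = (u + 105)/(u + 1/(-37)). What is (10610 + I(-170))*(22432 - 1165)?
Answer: 157730049145/699 ≈ 2.2565e+8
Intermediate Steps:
I(u) = (105 + u)/(-1/37 + u) (I(u) = (105 + u)/(u - 1/37) = (105 + u)/(-1/37 + u))
(10610 + I(-170))*(22432 - 1165) = (10610 + 37*(105 - 170)/(-1 + 37*(-170)))*(22432 - 1165) = (10610 + 37*(-65)/(-1 - 6290))*21267 = (10610 + 37*(-65)/(-6291))*21267 = (10610 + 37*(-1/6291)*(-65))*21267 = (10610 + 2405/6291)*21267 = (66749915/6291)*21267 = 157730049145/699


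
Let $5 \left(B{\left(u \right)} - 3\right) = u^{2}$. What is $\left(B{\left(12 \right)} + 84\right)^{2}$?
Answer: $\frac{335241}{25} \approx 13410.0$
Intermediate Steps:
$B{\left(u \right)} = 3 + \frac{u^{2}}{5}$
$\left(B{\left(12 \right)} + 84\right)^{2} = \left(\left(3 + \frac{12^{2}}{5}\right) + 84\right)^{2} = \left(\left(3 + \frac{1}{5} \cdot 144\right) + 84\right)^{2} = \left(\left(3 + \frac{144}{5}\right) + 84\right)^{2} = \left(\frac{159}{5} + 84\right)^{2} = \left(\frac{579}{5}\right)^{2} = \frac{335241}{25}$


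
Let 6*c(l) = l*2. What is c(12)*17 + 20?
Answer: 88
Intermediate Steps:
c(l) = l/3 (c(l) = (l*2)/6 = (2*l)/6 = l/3)
c(12)*17 + 20 = ((⅓)*12)*17 + 20 = 4*17 + 20 = 68 + 20 = 88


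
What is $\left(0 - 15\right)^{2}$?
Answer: $225$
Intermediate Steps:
$\left(0 - 15\right)^{2} = \left(-15\right)^{2} = 225$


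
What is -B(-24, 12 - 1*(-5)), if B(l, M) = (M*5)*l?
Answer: 2040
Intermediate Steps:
B(l, M) = 5*M*l (B(l, M) = (5*M)*l = 5*M*l)
-B(-24, 12 - 1*(-5)) = -5*(12 - 1*(-5))*(-24) = -5*(12 + 5)*(-24) = -5*17*(-24) = -1*(-2040) = 2040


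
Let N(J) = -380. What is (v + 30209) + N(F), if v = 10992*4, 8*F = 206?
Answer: 73797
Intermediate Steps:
F = 103/4 (F = (1/8)*206 = 103/4 ≈ 25.750)
v = 43968
(v + 30209) + N(F) = (43968 + 30209) - 380 = 74177 - 380 = 73797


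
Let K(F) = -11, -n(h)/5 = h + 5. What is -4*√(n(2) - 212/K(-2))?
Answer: -4*I*√1903/11 ≈ -15.863*I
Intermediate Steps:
n(h) = -25 - 5*h (n(h) = -5*(h + 5) = -5*(5 + h) = -25 - 5*h)
-4*√(n(2) - 212/K(-2)) = -4*√((-25 - 5*2) - 212/(-11)) = -4*√((-25 - 10) - 212*(-1/11)) = -4*√(-35 + 212/11) = -4*I*√1903/11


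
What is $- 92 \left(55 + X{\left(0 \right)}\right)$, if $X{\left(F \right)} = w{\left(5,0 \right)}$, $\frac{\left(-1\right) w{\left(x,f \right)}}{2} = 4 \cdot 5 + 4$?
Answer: $-644$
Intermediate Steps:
$w{\left(x,f \right)} = -48$ ($w{\left(x,f \right)} = - 2 \left(4 \cdot 5 + 4\right) = - 2 \left(20 + 4\right) = \left(-2\right) 24 = -48$)
$X{\left(F \right)} = -48$
$- 92 \left(55 + X{\left(0 \right)}\right) = - 92 \left(55 - 48\right) = \left(-92\right) 7 = -644$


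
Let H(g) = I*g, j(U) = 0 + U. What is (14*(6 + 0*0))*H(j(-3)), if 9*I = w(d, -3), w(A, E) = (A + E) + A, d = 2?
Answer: -28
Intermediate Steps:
w(A, E) = E + 2*A
j(U) = U
I = ⅑ (I = (-3 + 2*2)/9 = (-3 + 4)/9 = (⅑)*1 = ⅑ ≈ 0.11111)
H(g) = g/9
(14*(6 + 0*0))*H(j(-3)) = (14*(6 + 0*0))*((⅑)*(-3)) = (14*(6 + 0))*(-⅓) = (14*6)*(-⅓) = 84*(-⅓) = -28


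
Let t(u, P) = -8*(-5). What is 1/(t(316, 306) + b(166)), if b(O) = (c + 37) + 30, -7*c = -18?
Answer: 7/767 ≈ 0.0091265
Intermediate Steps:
c = 18/7 (c = -⅐*(-18) = 18/7 ≈ 2.5714)
t(u, P) = 40
b(O) = 487/7 (b(O) = (18/7 + 37) + 30 = 277/7 + 30 = 487/7)
1/(t(316, 306) + b(166)) = 1/(40 + 487/7) = 1/(767/7) = 7/767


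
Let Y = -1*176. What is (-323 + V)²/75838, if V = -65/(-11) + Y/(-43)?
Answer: 10959105152/8483579951 ≈ 1.2918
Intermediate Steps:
Y = -176
V = 4731/473 (V = -65/(-11) - 176/(-43) = -65*(-1/11) - 176*(-1/43) = 65/11 + 176/43 = 4731/473 ≈ 10.002)
(-323 + V)²/75838 = (-323 + 4731/473)²/75838 = (-148048/473)²*(1/75838) = (21918210304/223729)*(1/75838) = 10959105152/8483579951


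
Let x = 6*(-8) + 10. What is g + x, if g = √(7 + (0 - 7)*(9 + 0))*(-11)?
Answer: -38 - 22*I*√14 ≈ -38.0 - 82.316*I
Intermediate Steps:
g = -22*I*√14 (g = √(7 - 7*9)*(-11) = √(7 - 63)*(-11) = √(-56)*(-11) = (2*I*√14)*(-11) = -22*I*√14 ≈ -82.316*I)
x = -38 (x = -48 + 10 = -38)
g + x = -22*I*√14 - 38 = -38 - 22*I*√14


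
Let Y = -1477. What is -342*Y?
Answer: 505134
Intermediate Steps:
-342*Y = -342*(-1477) = 505134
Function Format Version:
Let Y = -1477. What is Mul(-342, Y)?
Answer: 505134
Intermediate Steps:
Mul(-342, Y) = Mul(-342, -1477) = 505134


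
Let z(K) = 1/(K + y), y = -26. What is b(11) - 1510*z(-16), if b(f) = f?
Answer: 986/21 ≈ 46.952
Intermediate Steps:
z(K) = 1/(-26 + K) (z(K) = 1/(K - 26) = 1/(-26 + K))
b(11) - 1510*z(-16) = 11 - 1510/(-26 - 16) = 11 - 1510/(-42) = 11 - 1510*(-1/42) = 11 + 755/21 = 986/21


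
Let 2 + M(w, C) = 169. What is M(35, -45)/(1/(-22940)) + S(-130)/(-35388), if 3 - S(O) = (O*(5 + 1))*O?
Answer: -45190206281/11796 ≈ -3.8310e+6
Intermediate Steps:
M(w, C) = 167 (M(w, C) = -2 + 169 = 167)
S(O) = 3 - 6*O² (S(O) = 3 - O*(5 + 1)*O = 3 - O*6*O = 3 - 6*O*O = 3 - 6*O²)
M(35, -45)/(1/(-22940)) + S(-130)/(-35388) = 167/(1/(-22940)) + (3 - 6*(-130)²)/(-35388) = 167/(-1/22940) + (3 - 6*16900)*(-1/35388) = 167*(-22940) + (3 - 101400)*(-1/35388) = -3830980 - 101397*(-1/35388) = -3830980 + 33799/11796 = -45190206281/11796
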